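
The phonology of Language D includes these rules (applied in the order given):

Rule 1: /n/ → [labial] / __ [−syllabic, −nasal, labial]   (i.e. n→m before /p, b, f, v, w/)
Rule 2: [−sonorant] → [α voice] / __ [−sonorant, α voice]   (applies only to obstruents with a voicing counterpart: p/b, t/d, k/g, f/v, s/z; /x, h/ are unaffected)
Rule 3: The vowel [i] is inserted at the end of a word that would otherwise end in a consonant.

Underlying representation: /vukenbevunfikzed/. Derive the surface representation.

vukembevumfigzedi

Rule 1 (nasal place assimilation): /n/ precedes the labial consonant /b/, so it assimilates in place to [m]. /n/ precedes the labial consonant /f/, so it assimilates in place to [m]. /vukenbevunfikzed/ → vukembevumfikzed.
Rule 2 (regressive voicing assimilation): /k/ precedes the voiced obstruent /z/, so it voices to [g] by assimilation. /vukembevumfikzed/ → vukembevumfigzed.
Rule 3 (final i-epenthesis): the form ends in the consonant /d/, so [i] is inserted word-finally. /vukembevumfigzed/ → vukembevumfigzedi.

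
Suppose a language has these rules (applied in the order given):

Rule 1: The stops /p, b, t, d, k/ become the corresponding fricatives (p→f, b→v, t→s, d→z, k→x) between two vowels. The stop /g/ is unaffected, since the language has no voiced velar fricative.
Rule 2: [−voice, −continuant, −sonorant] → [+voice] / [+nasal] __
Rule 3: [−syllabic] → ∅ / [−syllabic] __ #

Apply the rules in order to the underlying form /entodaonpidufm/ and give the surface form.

endozaonbizuf

Rule 1 (intervocalic spirantization): /d/ is a stop between vowels /o/ and /a/, so it spirantizes to the fricative [z]. /d/ is a stop between vowels /i/ and /u/, so it spirantizes to the fricative [z]. /entodaonpidufm/ → entozaonpizufm.
Rule 2 (post-nasal voicing): /t/ is a voiceless stop immediately after the nasal /n/, so it voices to [d]. /p/ is a voiceless stop immediately after the nasal /n/, so it voices to [b]. /entozaonpizufm/ → endozaonbizufm.
Rule 3 (final cluster simplification): /m/ is the second consonant of a word-final cluster /fm/, so it deletes. /endozaonbizufm/ → endozaonbizuf.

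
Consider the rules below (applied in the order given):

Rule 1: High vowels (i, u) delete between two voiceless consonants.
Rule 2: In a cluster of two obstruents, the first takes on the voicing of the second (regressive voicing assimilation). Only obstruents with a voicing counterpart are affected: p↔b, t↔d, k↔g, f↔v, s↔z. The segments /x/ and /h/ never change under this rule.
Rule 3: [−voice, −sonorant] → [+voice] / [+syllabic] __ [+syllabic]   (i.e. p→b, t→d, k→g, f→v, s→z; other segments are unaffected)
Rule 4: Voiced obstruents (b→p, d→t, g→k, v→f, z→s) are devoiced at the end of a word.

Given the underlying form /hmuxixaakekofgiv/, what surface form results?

Rule 1 (high vowel syncope): /i/ is a high vowel flanked by voiceless consonants /x/ and /x/, so it deletes. /hmuxixaakekofgiv/ → hmuxxaakekofgiv.
Rule 2 (regressive voicing assimilation): /f/ precedes the voiced obstruent /g/, so it voices to [v] by assimilation. /hmuxxaakekofgiv/ → hmuxxaakekovgiv.
Rule 3 (intervocalic voicing): /k/ is a voiceless obstruent between vowels /a/ and /e/, so it voices to [g]. /k/ is a voiceless obstruent between vowels /e/ and /o/, so it voices to [g]. /hmuxxaakekovgiv/ → hmuxxaagegovgiv.
Rule 4 (final devoicing): /v/ is a voiced obstruent in word-final position, so it devoices to [f]. /hmuxxaagegovgiv/ → hmuxxaagegovgif.

hmuxxaagegovgif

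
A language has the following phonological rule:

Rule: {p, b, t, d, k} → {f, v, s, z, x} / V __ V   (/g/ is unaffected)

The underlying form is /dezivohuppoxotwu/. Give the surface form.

dezivohuppoxotwu

No segment of /dezivohuppoxotwu/ meets the structural description of the rule, so the form surfaces unchanged.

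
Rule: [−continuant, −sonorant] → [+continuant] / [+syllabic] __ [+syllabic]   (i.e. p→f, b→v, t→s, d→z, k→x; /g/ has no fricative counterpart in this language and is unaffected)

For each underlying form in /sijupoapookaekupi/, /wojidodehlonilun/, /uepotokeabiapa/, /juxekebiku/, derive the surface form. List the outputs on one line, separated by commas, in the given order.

sijufoafooxaexufi, wojizozehlonilun, uefosoxeaviafa, juxexevixu

/sijupoapookaekupi/: /p/ is a stop between vowels /u/ and /o/, so it spirantizes to the fricative [f]. /p/ is a stop between vowels /a/ and /o/, so it spirantizes to the fricative [f]. /k/ is a stop between vowels /o/ and /a/, so it spirantizes to the fricative [x]. /k/ is a stop between vowels /e/ and /u/, so it spirantizes to the fricative [x]. /p/ is a stop between vowels /u/ and /i/, so it spirantizes to the fricative [f]. → [sijufoafooxaexufi].
/wojidodehlonilun/: /d/ is a stop between vowels /i/ and /o/, so it spirantizes to the fricative [z]. /d/ is a stop between vowels /o/ and /e/, so it spirantizes to the fricative [z]. → [wojizozehlonilun].
/uepotokeabiapa/: /p/ is a stop between vowels /e/ and /o/, so it spirantizes to the fricative [f]. /t/ is a stop between vowels /o/ and /o/, so it spirantizes to the fricative [s]. /k/ is a stop between vowels /o/ and /e/, so it spirantizes to the fricative [x]. /b/ is a stop between vowels /a/ and /i/, so it spirantizes to the fricative [v]. /p/ is a stop between vowels /a/ and /a/, so it spirantizes to the fricative [f]. → [uefosoxeaviafa].
/juxekebiku/: /k/ is a stop between vowels /e/ and /e/, so it spirantizes to the fricative [x]. /b/ is a stop between vowels /e/ and /i/, so it spirantizes to the fricative [v]. /k/ is a stop between vowels /i/ and /u/, so it spirantizes to the fricative [x]. → [juxexevixu].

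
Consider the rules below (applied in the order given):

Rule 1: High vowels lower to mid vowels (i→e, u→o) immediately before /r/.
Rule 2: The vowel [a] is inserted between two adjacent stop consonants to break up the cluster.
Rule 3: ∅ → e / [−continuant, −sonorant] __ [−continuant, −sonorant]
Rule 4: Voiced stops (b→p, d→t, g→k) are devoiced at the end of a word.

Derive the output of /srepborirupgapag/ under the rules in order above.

srepaborerupagapak

Rule 1 (pre-rhotic lowering): /i/ is a high vowel immediately before /r/, so it lowers to [e]. /srepborirupgapag/ → srepborerupgapag.
Rule 2 (stop-cluster a-epenthesis): /p/ and /b/ form a stop–stop cluster, so [a] is inserted between them. /p/ and /g/ form a stop–stop cluster, so [a] is inserted between them. /srepborerupgapag/ → srepaborerupagapag.
Rule 3 (stop-cluster e-epenthesis): no segment meets the environment; /srepaborerupagapag/ is unchanged.
Rule 4 (final devoicing): /g/ is a voiced stop in word-final position, so it devoices to [k]. /srepaborerupagapag/ → srepaborerupagapak.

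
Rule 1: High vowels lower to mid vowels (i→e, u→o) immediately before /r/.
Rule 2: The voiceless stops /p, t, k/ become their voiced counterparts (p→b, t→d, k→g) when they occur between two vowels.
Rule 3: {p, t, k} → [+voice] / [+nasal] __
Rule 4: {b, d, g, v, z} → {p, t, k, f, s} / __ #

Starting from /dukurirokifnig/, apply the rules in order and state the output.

Rule 1 (pre-rhotic lowering): /u/ is a high vowel immediately before /r/, so it lowers to [o]. /i/ is a high vowel immediately before /r/, so it lowers to [e]. /dukurirokifnig/ → dukorerokifnig.
Rule 2 (intervocalic voicing): /k/ is a voiceless stop between vowels /u/ and /o/, so it voices to [g]. /k/ is a voiceless stop between vowels /o/ and /i/, so it voices to [g]. /dukorerokifnig/ → dugorerogifnig.
Rule 3 (post-nasal voicing): no segment meets the environment; /dugorerogifnig/ is unchanged.
Rule 4 (final devoicing): /g/ is a voiced obstruent in word-final position, so it devoices to [k]. /dugorerogifnig/ → dugorerogifnik.

dugorerogifnik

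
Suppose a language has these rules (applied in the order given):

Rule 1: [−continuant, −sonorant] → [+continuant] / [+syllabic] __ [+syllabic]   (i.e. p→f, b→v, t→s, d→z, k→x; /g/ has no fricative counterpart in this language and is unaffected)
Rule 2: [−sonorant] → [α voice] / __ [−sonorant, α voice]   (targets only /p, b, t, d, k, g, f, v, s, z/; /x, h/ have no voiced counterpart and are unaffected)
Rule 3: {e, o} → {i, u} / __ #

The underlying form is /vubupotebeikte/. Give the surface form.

vuvufoseveikti

Rule 1 (intervocalic spirantization): /b/ is a stop between vowels /u/ and /u/, so it spirantizes to the fricative [v]. /p/ is a stop between vowels /u/ and /o/, so it spirantizes to the fricative [f]. /t/ is a stop between vowels /o/ and /e/, so it spirantizes to the fricative [s]. /b/ is a stop between vowels /e/ and /e/, so it spirantizes to the fricative [v]. /vubupotebeikte/ → vuvufoseveikte.
Rule 2 (regressive voicing assimilation): no segment meets the environment; /vuvufoseveikte/ is unchanged.
Rule 3 (final vowel raising): /e/ is a mid vowel in word-final position, so it raises to [i]. /vuvufoseveikte/ → vuvufoseveikti.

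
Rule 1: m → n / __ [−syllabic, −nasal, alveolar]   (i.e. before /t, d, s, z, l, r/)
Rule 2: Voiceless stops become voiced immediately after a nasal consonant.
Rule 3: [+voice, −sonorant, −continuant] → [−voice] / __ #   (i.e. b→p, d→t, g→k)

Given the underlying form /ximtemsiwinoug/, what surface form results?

xindensiwinouk

Rule 1 (nasal place assimilation): /m/ precedes the alveolar consonant /t/, so it assimilates in place to [n]. /m/ precedes the alveolar consonant /s/, so it assimilates in place to [n]. /ximtemsiwinoug/ → xintensiwinoug.
Rule 2 (post-nasal voicing): /t/ is a voiceless stop immediately after the nasal /n/, so it voices to [d]. /xintensiwinoug/ → xindensiwinoug.
Rule 3 (final devoicing): /g/ is a voiced stop in word-final position, so it devoices to [k]. /xindensiwinoug/ → xindensiwinouk.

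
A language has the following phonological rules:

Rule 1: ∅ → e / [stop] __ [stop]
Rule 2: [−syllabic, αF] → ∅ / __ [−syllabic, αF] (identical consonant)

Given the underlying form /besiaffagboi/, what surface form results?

besiafageboi

Rule 1 (stop-cluster e-epenthesis): /g/ and /b/ form a stop–stop cluster, so [e] is inserted between them. /besiaffagboi/ → besiaffageboi.
Rule 2 (degemination): /ff/ is a geminate; the first /f/ deletes. /besiaffageboi/ → besiafageboi.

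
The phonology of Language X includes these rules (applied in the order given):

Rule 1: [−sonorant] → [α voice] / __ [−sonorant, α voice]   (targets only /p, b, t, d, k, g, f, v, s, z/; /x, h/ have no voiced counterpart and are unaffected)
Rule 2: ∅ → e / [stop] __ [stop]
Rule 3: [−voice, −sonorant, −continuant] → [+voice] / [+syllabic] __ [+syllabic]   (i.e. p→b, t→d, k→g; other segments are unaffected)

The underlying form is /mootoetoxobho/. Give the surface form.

moodoedoxopho

Rule 1 (regressive voicing assimilation): /b/ precedes the voiceless obstruent /h/, so it devoices to [p] by assimilation. /mootoetoxobho/ → mootoetoxopho.
Rule 2 (stop-cluster e-epenthesis): no segment meets the environment; /mootoetoxopho/ is unchanged.
Rule 3 (intervocalic voicing): /t/ is a voiceless stop between vowels /o/ and /o/, so it voices to [d]. /t/ is a voiceless stop between vowels /e/ and /o/, so it voices to [d]. /mootoetoxopho/ → moodoedoxopho.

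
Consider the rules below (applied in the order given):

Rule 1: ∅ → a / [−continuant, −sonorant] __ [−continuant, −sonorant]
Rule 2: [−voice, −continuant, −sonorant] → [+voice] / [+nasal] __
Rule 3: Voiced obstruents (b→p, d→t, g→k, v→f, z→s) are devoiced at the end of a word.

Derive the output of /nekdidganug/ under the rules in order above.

Rule 1 (stop-cluster a-epenthesis): /k/ and /d/ form a stop–stop cluster, so [a] is inserted between them. /d/ and /g/ form a stop–stop cluster, so [a] is inserted between them. /nekdidganug/ → nekadidaganug.
Rule 2 (post-nasal voicing): no segment meets the environment; /nekadidaganug/ is unchanged.
Rule 3 (final devoicing): /g/ is a voiced obstruent in word-final position, so it devoices to [k]. /nekadidaganug/ → nekadidaganuk.

nekadidaganuk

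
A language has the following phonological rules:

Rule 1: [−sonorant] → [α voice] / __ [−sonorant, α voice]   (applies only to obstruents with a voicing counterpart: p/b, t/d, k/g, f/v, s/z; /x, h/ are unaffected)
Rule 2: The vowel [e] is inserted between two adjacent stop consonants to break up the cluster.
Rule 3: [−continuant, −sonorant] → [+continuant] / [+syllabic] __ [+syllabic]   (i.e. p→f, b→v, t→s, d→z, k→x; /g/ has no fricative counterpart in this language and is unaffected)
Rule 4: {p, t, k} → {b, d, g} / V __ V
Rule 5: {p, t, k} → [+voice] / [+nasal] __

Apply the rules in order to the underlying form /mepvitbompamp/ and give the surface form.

Rule 1 (regressive voicing assimilation): /p/ precedes the voiced obstruent /v/, so it voices to [b] by assimilation. /t/ precedes the voiced obstruent /b/, so it voices to [d] by assimilation. /mepvitbompamp/ → mebvidbompamp.
Rule 2 (stop-cluster e-epenthesis): /d/ and /b/ form a stop–stop cluster, so [e] is inserted between them. /mebvidbompamp/ → mebvidebompamp.
Rule 3 (intervocalic spirantization): /d/ is a stop between vowels /i/ and /e/, so it spirantizes to the fricative [z]. /b/ is a stop between vowels /e/ and /o/, so it spirantizes to the fricative [v]. /mebvidebompamp/ → mebvizevompamp.
Rule 4 (intervocalic voicing): no segment meets the environment; /mebvizevompamp/ is unchanged.
Rule 5 (post-nasal voicing): /p/ is a voiceless stop immediately after the nasal /m/, so it voices to [b]. /p/ is a voiceless stop immediately after the nasal /m/, so it voices to [b]. /mebvizevompamp/ → mebvizevombamb.

mebvizevombamb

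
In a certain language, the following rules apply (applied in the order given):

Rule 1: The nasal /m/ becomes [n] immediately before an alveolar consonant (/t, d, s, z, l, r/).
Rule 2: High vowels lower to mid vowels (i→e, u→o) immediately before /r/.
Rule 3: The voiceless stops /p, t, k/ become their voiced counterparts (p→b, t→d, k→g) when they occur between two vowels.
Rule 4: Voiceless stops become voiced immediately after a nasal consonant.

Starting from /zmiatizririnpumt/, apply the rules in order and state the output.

Rule 1 (nasal place assimilation): /m/ precedes the alveolar consonant /t/, so it assimilates in place to [n]. /zmiatizririnpumt/ → zmiatizririnpunt.
Rule 2 (pre-rhotic lowering): /i/ is a high vowel immediately before /r/, so it lowers to [e]. /zmiatizririnpunt/ → zmiatizrerinpunt.
Rule 3 (intervocalic voicing): /t/ is a voiceless stop between vowels /a/ and /i/, so it voices to [d]. /zmiatizrerinpunt/ → zmiadizrerinpunt.
Rule 4 (post-nasal voicing): /p/ is a voiceless stop immediately after the nasal /n/, so it voices to [b]. /t/ is a voiceless stop immediately after the nasal /n/, so it voices to [d]. /zmiadizrerinpunt/ → zmiadizrerinbund.

zmiadizrerinbund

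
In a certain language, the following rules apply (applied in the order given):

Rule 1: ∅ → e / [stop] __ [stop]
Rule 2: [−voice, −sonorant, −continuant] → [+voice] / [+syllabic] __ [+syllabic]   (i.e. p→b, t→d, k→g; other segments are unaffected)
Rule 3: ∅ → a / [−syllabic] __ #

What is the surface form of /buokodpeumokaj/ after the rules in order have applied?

Rule 1 (stop-cluster e-epenthesis): /d/ and /p/ form a stop–stop cluster, so [e] is inserted between them. /buokodpeumokaj/ → buokodepeumokaj.
Rule 2 (intervocalic voicing): /k/ is a voiceless stop between vowels /o/ and /o/, so it voices to [g]. /p/ is a voiceless stop between vowels /e/ and /e/, so it voices to [b]. /k/ is a voiceless stop between vowels /o/ and /a/, so it voices to [g]. /buokodepeumokaj/ → buogodebeumogaj.
Rule 3 (final a-epenthesis): the form ends in the consonant /j/, so [a] is inserted word-finally. /buogodebeumogaj/ → buogodebeumogaja.

buogodebeumogaja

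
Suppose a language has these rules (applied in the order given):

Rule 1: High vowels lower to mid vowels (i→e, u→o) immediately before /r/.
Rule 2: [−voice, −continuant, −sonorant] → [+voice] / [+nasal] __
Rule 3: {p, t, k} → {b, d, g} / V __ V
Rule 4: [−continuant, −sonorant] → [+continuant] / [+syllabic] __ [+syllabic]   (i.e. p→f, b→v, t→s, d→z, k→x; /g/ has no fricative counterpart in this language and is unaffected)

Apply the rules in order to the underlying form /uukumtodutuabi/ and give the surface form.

Rule 1 (pre-rhotic lowering): no segment meets the environment; /uukumtodutuabi/ is unchanged.
Rule 2 (post-nasal voicing): /t/ is a voiceless stop immediately after the nasal /m/, so it voices to [d]. /uukumtodutuabi/ → uukumdodutuabi.
Rule 3 (intervocalic voicing): /k/ is a voiceless stop between vowels /u/ and /u/, so it voices to [g]. /t/ is a voiceless stop between vowels /u/ and /u/, so it voices to [d]. /uukumdodutuabi/ → uugumdoduduabi.
Rule 4 (intervocalic spirantization): /d/ is a stop between vowels /o/ and /u/, so it spirantizes to the fricative [z]. /d/ is a stop between vowels /u/ and /u/, so it spirantizes to the fricative [z]. /b/ is a stop between vowels /a/ and /i/, so it spirantizes to the fricative [v]. /uugumdoduduabi/ → uugumdozuzuavi.

uugumdozuzuavi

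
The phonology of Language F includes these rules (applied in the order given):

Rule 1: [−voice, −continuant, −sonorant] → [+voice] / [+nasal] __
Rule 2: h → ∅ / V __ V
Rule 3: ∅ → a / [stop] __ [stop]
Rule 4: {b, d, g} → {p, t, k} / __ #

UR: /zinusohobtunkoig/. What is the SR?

Rule 1 (post-nasal voicing): /k/ is a voiceless stop immediately after the nasal /n/, so it voices to [g]. /zinusohobtunkoig/ → zinusohobtungoig.
Rule 2 (intervocalic h-deletion): /h/ occurs between vowels /o/ and /o/, so it deletes. /zinusohobtungoig/ → zinusoobtungoig.
Rule 3 (stop-cluster a-epenthesis): /b/ and /t/ form a stop–stop cluster, so [a] is inserted between them. /zinusoobtungoig/ → zinusoobatungoig.
Rule 4 (final devoicing): /g/ is a voiced stop in word-final position, so it devoices to [k]. /zinusoobatungoig/ → zinusoobatungoik.

zinusoobatungoik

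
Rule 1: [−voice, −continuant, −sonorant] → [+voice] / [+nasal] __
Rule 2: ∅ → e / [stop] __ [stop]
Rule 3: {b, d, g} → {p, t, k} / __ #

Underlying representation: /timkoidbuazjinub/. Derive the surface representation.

Rule 1 (post-nasal voicing): /k/ is a voiceless stop immediately after the nasal /m/, so it voices to [g]. /timkoidbuazjinub/ → timgoidbuazjinub.
Rule 2 (stop-cluster e-epenthesis): /d/ and /b/ form a stop–stop cluster, so [e] is inserted between them. /timgoidbuazjinub/ → timgoidebuazjinub.
Rule 3 (final devoicing): /b/ is a voiced stop in word-final position, so it devoices to [p]. /timgoidebuazjinub/ → timgoidebuazjinup.

timgoidebuazjinup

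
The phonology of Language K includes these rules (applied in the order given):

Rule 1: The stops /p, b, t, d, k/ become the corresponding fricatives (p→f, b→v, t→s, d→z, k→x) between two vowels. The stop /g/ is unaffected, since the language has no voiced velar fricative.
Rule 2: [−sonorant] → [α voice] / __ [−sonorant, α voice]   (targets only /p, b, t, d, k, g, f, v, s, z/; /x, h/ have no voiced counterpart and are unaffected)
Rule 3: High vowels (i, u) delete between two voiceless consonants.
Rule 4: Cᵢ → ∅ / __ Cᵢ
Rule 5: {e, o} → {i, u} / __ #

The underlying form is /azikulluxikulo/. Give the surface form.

Rule 1 (intervocalic spirantization): /k/ is a stop between vowels /i/ and /u/, so it spirantizes to the fricative [x]. /k/ is a stop between vowels /i/ and /u/, so it spirantizes to the fricative [x]. /azikulluxikulo/ → azixulluxixulo.
Rule 2 (regressive voicing assimilation): no segment meets the environment; /azixulluxixulo/ is unchanged.
Rule 3 (high vowel syncope): /i/ is a high vowel flanked by voiceless consonants /x/ and /x/, so it deletes. /azixulluxixulo/ → azixulluxxulo.
Rule 4 (degemination): /ll/ is a geminate; the first /l/ deletes. /xx/ is a geminate; the first /x/ deletes. /azixulluxxulo/ → azixuluxulo.
Rule 5 (final vowel raising): /o/ is a mid vowel in word-final position, so it raises to [u]. /azixuluxulo/ → azixuluxulu.

azixuluxulu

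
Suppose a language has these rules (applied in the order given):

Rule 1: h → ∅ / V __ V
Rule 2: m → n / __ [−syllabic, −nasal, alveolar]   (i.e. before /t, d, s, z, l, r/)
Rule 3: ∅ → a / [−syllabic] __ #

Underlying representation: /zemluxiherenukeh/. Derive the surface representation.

Rule 1 (intervocalic h-deletion): /h/ occurs between vowels /i/ and /e/, so it deletes. /zemluxiherenukeh/ → zemluxierenukeh.
Rule 2 (nasal place assimilation): /m/ precedes the alveolar consonant /l/, so it assimilates in place to [n]. /zemluxierenukeh/ → zenluxierenukeh.
Rule 3 (final a-epenthesis): the form ends in the consonant /h/, so [a] is inserted word-finally. /zenluxierenukeh/ → zenluxierenukeha.

zenluxierenukeha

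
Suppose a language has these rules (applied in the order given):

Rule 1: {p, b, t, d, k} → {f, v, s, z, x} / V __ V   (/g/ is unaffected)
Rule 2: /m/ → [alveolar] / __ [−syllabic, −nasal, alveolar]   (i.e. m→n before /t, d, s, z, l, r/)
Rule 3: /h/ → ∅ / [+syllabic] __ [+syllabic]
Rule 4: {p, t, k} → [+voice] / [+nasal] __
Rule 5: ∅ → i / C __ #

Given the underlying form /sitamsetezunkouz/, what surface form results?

sisansesezungouzi

Rule 1 (intervocalic spirantization): /t/ is a stop between vowels /i/ and /a/, so it spirantizes to the fricative [s]. /t/ is a stop between vowels /e/ and /e/, so it spirantizes to the fricative [s]. /sitamsetezunkouz/ → sisamsesezunkouz.
Rule 2 (nasal place assimilation): /m/ precedes the alveolar consonant /s/, so it assimilates in place to [n]. /sisamsesezunkouz/ → sisansesezunkouz.
Rule 3 (intervocalic h-deletion): no segment meets the environment; /sisansesezunkouz/ is unchanged.
Rule 4 (post-nasal voicing): /k/ is a voiceless stop immediately after the nasal /n/, so it voices to [g]. /sisansesezunkouz/ → sisansesezungouz.
Rule 5 (final i-epenthesis): the form ends in the consonant /z/, so [i] is inserted word-finally. /sisansesezungouz/ → sisansesezungouzi.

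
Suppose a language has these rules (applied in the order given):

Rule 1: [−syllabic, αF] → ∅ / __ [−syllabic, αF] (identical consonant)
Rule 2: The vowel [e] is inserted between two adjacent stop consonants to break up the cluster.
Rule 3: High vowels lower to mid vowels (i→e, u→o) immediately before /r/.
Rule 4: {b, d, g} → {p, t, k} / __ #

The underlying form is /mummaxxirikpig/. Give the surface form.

mumaxerikepik

Rule 1 (degemination): /mm/ is a geminate; the first /m/ deletes. /xx/ is a geminate; the first /x/ deletes. /mummaxxirikpig/ → mumaxirikpig.
Rule 2 (stop-cluster e-epenthesis): /k/ and /p/ form a stop–stop cluster, so [e] is inserted between them. /mumaxirikpig/ → mumaxirikepig.
Rule 3 (pre-rhotic lowering): /i/ is a high vowel immediately before /r/, so it lowers to [e]. /mumaxirikepig/ → mumaxerikepig.
Rule 4 (final devoicing): /g/ is a voiced stop in word-final position, so it devoices to [k]. /mumaxerikepig/ → mumaxerikepik.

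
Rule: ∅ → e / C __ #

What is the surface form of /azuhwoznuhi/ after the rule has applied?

No segment of /azuhwoznuhi/ meets the structural description of the rule, so the form surfaces unchanged.

azuhwoznuhi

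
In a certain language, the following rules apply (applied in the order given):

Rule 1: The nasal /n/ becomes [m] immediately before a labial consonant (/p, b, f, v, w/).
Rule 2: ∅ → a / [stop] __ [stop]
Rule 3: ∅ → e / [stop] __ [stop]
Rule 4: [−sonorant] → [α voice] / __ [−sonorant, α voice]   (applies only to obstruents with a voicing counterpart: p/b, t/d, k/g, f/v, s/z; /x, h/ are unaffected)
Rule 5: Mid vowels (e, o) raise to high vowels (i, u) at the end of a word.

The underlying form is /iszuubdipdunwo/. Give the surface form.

izzuubadipadumwu

Rule 1 (nasal place assimilation): /n/ precedes the labial consonant /w/, so it assimilates in place to [m]. /iszuubdipdunwo/ → iszuubdipdumwo.
Rule 2 (stop-cluster a-epenthesis): /b/ and /d/ form a stop–stop cluster, so [a] is inserted between them. /p/ and /d/ form a stop–stop cluster, so [a] is inserted between them. /iszuubdipdumwo/ → iszuubadipadumwo.
Rule 3 (stop-cluster e-epenthesis): no segment meets the environment; /iszuubadipadumwo/ is unchanged.
Rule 4 (regressive voicing assimilation): /s/ precedes the voiced obstruent /z/, so it voices to [z] by assimilation. /iszuubadipadumwo/ → izzuubadipadumwo.
Rule 5 (final vowel raising): /o/ is a mid vowel in word-final position, so it raises to [u]. /izzuubadipadumwo/ → izzuubadipadumwu.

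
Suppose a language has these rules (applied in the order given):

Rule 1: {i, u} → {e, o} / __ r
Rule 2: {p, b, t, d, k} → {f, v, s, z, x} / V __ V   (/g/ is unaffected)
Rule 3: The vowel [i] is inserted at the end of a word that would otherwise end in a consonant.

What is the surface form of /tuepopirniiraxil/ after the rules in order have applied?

Rule 1 (pre-rhotic lowering): /i/ is a high vowel immediately before /r/, so it lowers to [e]. /i/ is a high vowel immediately before /r/, so it lowers to [e]. /tuepopirniiraxil/ → tuepopernieraxil.
Rule 2 (intervocalic spirantization): /p/ is a stop between vowels /e/ and /o/, so it spirantizes to the fricative [f]. /p/ is a stop between vowels /o/ and /e/, so it spirantizes to the fricative [f]. /tuepopernieraxil/ → tuefofernieraxil.
Rule 3 (final i-epenthesis): the form ends in the consonant /l/, so [i] is inserted word-finally. /tuefofernieraxil/ → tuefofernieraxili.

tuefofernieraxili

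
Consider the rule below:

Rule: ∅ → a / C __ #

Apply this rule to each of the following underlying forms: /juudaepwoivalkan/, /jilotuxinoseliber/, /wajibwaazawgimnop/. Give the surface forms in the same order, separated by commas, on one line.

juudaepwoivalkana, jilotuxinoselibera, wajibwaazawgimnopa

/juudaepwoivalkan/: the form ends in the consonant /n/, so [a] is inserted word-finally. → [juudaepwoivalkana].
/jilotuxinoseliber/: the form ends in the consonant /r/, so [a] is inserted word-finally. → [jilotuxinoselibera].
/wajibwaazawgimnop/: the form ends in the consonant /p/, so [a] is inserted word-finally. → [wajibwaazawgimnopa].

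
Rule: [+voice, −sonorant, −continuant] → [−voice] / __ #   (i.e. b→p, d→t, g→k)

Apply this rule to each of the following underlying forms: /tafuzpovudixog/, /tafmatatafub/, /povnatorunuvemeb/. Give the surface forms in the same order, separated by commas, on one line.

/tafuzpovudixog/: /g/ is a voiced stop in word-final position, so it devoices to [k]. → [tafuzpovudixok].
/tafmatatafub/: /b/ is a voiced stop in word-final position, so it devoices to [p]. → [tafmatatafup].
/povnatorunuvemeb/: /b/ is a voiced stop in word-final position, so it devoices to [p]. → [povnatorunuvemep].

tafuzpovudixok, tafmatatafup, povnatorunuvemep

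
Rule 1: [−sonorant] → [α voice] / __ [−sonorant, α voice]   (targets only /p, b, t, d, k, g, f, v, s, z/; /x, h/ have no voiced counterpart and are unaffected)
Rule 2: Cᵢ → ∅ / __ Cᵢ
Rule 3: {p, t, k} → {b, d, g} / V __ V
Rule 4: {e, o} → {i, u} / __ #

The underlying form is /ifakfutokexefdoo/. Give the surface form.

Rule 1 (regressive voicing assimilation): /f/ precedes the voiced obstruent /d/, so it voices to [v] by assimilation. /ifakfutokexefdoo/ → ifakfutokexevdoo.
Rule 2 (degemination): no segment meets the environment; /ifakfutokexevdoo/ is unchanged.
Rule 3 (intervocalic voicing): /t/ is a voiceless stop between vowels /u/ and /o/, so it voices to [d]. /k/ is a voiceless stop between vowels /o/ and /e/, so it voices to [g]. /ifakfutokexevdoo/ → ifakfudogexevdoo.
Rule 4 (final vowel raising): /o/ is a mid vowel in word-final position, so it raises to [u]. /ifakfudogexevdoo/ → ifakfudogexevdou.

ifakfudogexevdou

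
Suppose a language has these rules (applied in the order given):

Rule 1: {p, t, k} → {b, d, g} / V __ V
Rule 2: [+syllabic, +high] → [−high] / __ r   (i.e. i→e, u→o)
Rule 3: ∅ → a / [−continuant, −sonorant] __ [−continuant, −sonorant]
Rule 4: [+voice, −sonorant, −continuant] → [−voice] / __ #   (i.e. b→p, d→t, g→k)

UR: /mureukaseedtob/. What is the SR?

moreugaseedatop

Rule 1 (intervocalic voicing): /k/ is a voiceless stop between vowels /u/ and /a/, so it voices to [g]. /mureukaseedtob/ → mureugaseedtob.
Rule 2 (pre-rhotic lowering): /u/ is a high vowel immediately before /r/, so it lowers to [o]. /mureugaseedtob/ → moreugaseedtob.
Rule 3 (stop-cluster a-epenthesis): /d/ and /t/ form a stop–stop cluster, so [a] is inserted between them. /moreugaseedtob/ → moreugaseedatob.
Rule 4 (final devoicing): /b/ is a voiced stop in word-final position, so it devoices to [p]. /moreugaseedatob/ → moreugaseedatop.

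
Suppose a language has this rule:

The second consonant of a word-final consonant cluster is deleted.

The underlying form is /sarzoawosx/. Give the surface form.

sarzoawos

/x/ is the second consonant of a word-final cluster /sx/, so it deletes.
The other instances of /s/, /r/, /z/, /w/ do not occur in the required environment and remain unchanged.
Surface form: [sarzoawos].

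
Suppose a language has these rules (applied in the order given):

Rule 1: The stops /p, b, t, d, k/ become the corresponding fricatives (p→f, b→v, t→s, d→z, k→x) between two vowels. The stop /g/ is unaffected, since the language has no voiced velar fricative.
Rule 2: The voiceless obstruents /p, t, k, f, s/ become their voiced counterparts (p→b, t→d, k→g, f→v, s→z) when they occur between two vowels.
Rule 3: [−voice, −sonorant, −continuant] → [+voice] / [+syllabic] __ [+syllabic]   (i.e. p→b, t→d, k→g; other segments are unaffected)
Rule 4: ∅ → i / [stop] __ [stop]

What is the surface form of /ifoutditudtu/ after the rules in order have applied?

Rule 1 (intervocalic spirantization): /t/ is a stop between vowels /i/ and /u/, so it spirantizes to the fricative [s]. /ifoutditudtu/ → ifoutdisudtu.
Rule 2 (intervocalic voicing): /f/ is a voiceless obstruent between vowels /i/ and /o/, so it voices to [v]. /s/ is a voiceless obstruent between vowels /i/ and /u/, so it voices to [z]. /ifoutdisudtu/ → ivoutdizudtu.
Rule 3 (intervocalic voicing): no segment meets the environment; /ivoutdizudtu/ is unchanged.
Rule 4 (stop-cluster i-epenthesis): /t/ and /d/ form a stop–stop cluster, so [i] is inserted between them. /d/ and /t/ form a stop–stop cluster, so [i] is inserted between them. /ivoutdizudtu/ → ivoutidizuditu.

ivoutidizuditu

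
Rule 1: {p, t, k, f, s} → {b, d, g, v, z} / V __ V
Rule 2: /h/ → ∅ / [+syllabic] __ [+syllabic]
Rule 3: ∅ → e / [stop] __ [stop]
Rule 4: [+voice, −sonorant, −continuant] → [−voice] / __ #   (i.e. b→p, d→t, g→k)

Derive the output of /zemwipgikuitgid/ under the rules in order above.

Rule 1 (intervocalic voicing): /k/ is a voiceless obstruent between vowels /i/ and /u/, so it voices to [g]. /zemwipgikuitgid/ → zemwipgiguitgid.
Rule 2 (intervocalic h-deletion): no segment meets the environment; /zemwipgiguitgid/ is unchanged.
Rule 3 (stop-cluster e-epenthesis): /p/ and /g/ form a stop–stop cluster, so [e] is inserted between them. /t/ and /g/ form a stop–stop cluster, so [e] is inserted between them. /zemwipgiguitgid/ → zemwipegiguitegid.
Rule 4 (final devoicing): /d/ is a voiced stop in word-final position, so it devoices to [t]. /zemwipegiguitegid/ → zemwipegiguitegit.

zemwipegiguitegit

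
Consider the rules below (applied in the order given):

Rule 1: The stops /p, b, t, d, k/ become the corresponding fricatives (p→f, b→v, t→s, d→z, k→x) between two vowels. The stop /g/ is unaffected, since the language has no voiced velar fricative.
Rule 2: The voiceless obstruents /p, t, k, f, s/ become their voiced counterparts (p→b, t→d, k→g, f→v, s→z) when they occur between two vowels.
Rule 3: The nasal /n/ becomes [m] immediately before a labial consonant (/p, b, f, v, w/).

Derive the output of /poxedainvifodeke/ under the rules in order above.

poxezaimvivozexe

Rule 1 (intervocalic spirantization): /d/ is a stop between vowels /e/ and /a/, so it spirantizes to the fricative [z]. /d/ is a stop between vowels /o/ and /e/, so it spirantizes to the fricative [z]. /k/ is a stop between vowels /e/ and /e/, so it spirantizes to the fricative [x]. /poxedainvifodeke/ → poxezainvifozexe.
Rule 2 (intervocalic voicing): /f/ is a voiceless obstruent between vowels /i/ and /o/, so it voices to [v]. /poxezainvifozexe/ → poxezainvivozexe.
Rule 3 (nasal place assimilation): /n/ precedes the labial consonant /v/, so it assimilates in place to [m]. /poxezainvivozexe/ → poxezaimvivozexe.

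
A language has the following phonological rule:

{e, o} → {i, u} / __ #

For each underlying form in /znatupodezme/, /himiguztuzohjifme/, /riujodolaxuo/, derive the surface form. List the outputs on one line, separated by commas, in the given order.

/znatupodezme/: /e/ is a mid vowel in word-final position, so it raises to [i]. → [znatupodezmi].
/himiguztuzohjifme/: /e/ is a mid vowel in word-final position, so it raises to [i]. → [himiguztuzohjifmi].
/riujodolaxuo/: /o/ is a mid vowel in word-final position, so it raises to [u]. → [riujodolaxuu].

znatupodezmi, himiguztuzohjifmi, riujodolaxuu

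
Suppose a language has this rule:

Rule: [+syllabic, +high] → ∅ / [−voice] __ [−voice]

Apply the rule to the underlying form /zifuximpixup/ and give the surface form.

/u/ is a high vowel flanked by voiceless consonants /f/ and /x/, so it deletes.
/i/ is a high vowel flanked by voiceless consonants /p/ and /x/, so it deletes.
/u/ is a high vowel flanked by voiceless consonants /x/ and /p/, so it deletes.
Surface form: [zifximpxp].

zifximpxp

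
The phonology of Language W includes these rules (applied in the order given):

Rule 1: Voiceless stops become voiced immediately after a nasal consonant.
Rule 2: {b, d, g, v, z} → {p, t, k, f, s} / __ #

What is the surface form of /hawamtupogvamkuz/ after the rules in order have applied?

Rule 1 (post-nasal voicing): /t/ is a voiceless stop immediately after the nasal /m/, so it voices to [d]. /k/ is a voiceless stop immediately after the nasal /m/, so it voices to [g]. /hawamtupogvamkuz/ → hawamdupogvamguz.
Rule 2 (final devoicing): /z/ is a voiced obstruent in word-final position, so it devoices to [s]. /hawamdupogvamguz/ → hawamdupogvamgus.

hawamdupogvamgus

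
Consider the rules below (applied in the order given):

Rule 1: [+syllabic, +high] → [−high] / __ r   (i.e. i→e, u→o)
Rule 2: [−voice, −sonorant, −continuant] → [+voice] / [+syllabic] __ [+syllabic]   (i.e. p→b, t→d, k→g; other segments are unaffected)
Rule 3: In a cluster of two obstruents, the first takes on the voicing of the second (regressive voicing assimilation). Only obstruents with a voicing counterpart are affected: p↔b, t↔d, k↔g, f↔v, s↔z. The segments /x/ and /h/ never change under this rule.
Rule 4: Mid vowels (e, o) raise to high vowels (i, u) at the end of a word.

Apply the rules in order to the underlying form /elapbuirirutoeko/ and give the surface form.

Rule 1 (pre-rhotic lowering): /i/ is a high vowel immediately before /r/, so it lowers to [e]. /i/ is a high vowel immediately before /r/, so it lowers to [e]. /elapbuirirutoeko/ → elapbuererutoeko.
Rule 2 (intervocalic voicing): /t/ is a voiceless stop between vowels /u/ and /o/, so it voices to [d]. /k/ is a voiceless stop between vowels /e/ and /o/, so it voices to [g]. /elapbuererutoeko/ → elapbuererudoego.
Rule 3 (regressive voicing assimilation): /p/ precedes the voiced obstruent /b/, so it voices to [b] by assimilation. /elapbuererudoego/ → elabbuererudoego.
Rule 4 (final vowel raising): /o/ is a mid vowel in word-final position, so it raises to [u]. /elabbuererudoego/ → elabbuererudoegu.

elabbuererudoegu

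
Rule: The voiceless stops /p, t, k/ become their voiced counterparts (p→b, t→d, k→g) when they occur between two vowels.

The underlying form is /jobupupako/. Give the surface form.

/p/ is a voiceless stop between vowels /u/ and /u/, so it voices to [b].
/p/ is a voiceless stop between vowels /u/ and /a/, so it voices to [b].
/k/ is a voiceless stop between vowels /a/ and /o/, so it voices to [g].
Surface form: [jobububago].

jobububago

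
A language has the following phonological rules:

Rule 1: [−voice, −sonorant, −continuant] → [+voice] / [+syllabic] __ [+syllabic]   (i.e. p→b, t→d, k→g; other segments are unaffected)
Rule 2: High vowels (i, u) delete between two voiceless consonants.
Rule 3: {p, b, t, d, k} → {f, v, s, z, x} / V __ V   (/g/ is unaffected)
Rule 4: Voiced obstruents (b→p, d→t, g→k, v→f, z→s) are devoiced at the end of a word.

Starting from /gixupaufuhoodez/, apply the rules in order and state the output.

Rule 1 (intervocalic voicing): /p/ is a voiceless stop between vowels /u/ and /a/, so it voices to [b]. /gixupaufuhoodez/ → gixubaufuhoodez.
Rule 2 (high vowel syncope): /u/ is a high vowel flanked by voiceless consonants /f/ and /h/, so it deletes. /gixubaufuhoodez/ → gixubaufhoodez.
Rule 3 (intervocalic spirantization): /b/ is a stop between vowels /u/ and /a/, so it spirantizes to the fricative [v]. /d/ is a stop between vowels /o/ and /e/, so it spirantizes to the fricative [z]. /gixubaufhoodez/ → gixuvaufhoozez.
Rule 4 (final devoicing): /z/ is a voiced obstruent in word-final position, so it devoices to [s]. /gixuvaufhoozez/ → gixuvaufhoozes.

gixuvaufhoozes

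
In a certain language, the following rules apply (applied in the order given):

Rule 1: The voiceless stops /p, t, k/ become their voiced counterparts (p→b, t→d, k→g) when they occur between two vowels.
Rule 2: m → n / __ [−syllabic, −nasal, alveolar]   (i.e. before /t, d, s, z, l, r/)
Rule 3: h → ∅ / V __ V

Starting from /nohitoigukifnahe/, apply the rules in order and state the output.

Rule 1 (intervocalic voicing): /t/ is a voiceless stop between vowels /i/ and /o/, so it voices to [d]. /k/ is a voiceless stop between vowels /u/ and /i/, so it voices to [g]. /nohitoigukifnahe/ → nohidoigugifnahe.
Rule 2 (nasal place assimilation): no segment meets the environment; /nohidoigugifnahe/ is unchanged.
Rule 3 (intervocalic h-deletion): /h/ occurs between vowels /o/ and /i/, so it deletes. /h/ occurs between vowels /a/ and /e/, so it deletes. /nohidoigugifnahe/ → noidoigugifnae.

noidoigugifnae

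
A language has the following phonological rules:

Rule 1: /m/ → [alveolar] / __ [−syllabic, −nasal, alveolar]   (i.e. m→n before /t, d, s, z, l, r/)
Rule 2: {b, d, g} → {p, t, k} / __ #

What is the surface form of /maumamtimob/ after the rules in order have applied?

Rule 1 (nasal place assimilation): /m/ precedes the alveolar consonant /t/, so it assimilates in place to [n]. /maumamtimob/ → maumantimob.
Rule 2 (final devoicing): /b/ is a voiced stop in word-final position, so it devoices to [p]. /maumantimob/ → maumantimop.

maumantimop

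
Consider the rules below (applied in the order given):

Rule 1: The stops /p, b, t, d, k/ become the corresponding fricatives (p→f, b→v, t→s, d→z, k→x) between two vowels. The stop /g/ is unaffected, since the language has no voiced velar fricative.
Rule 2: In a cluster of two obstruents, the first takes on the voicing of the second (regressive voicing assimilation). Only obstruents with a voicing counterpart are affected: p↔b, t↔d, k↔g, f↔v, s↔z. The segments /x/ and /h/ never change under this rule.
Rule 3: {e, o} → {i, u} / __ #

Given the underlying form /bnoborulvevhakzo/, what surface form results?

bnovorulvefhagzu

Rule 1 (intervocalic spirantization): /b/ is a stop between vowels /o/ and /o/, so it spirantizes to the fricative [v]. /bnoborulvevhakzo/ → bnovorulvevhakzo.
Rule 2 (regressive voicing assimilation): /v/ precedes the voiceless obstruent /h/, so it devoices to [f] by assimilation. /k/ precedes the voiced obstruent /z/, so it voices to [g] by assimilation. /bnovorulvevhakzo/ → bnovorulvefhagzo.
Rule 3 (final vowel raising): /o/ is a mid vowel in word-final position, so it raises to [u]. /bnovorulvefhagzo/ → bnovorulvefhagzu.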